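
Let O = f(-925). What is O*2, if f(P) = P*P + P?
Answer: 1709400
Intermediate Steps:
f(P) = P + P² (f(P) = P² + P = P + P²)
O = 854700 (O = -925*(1 - 925) = -925*(-924) = 854700)
O*2 = 854700*2 = 1709400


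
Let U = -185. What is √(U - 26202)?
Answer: I*√26387 ≈ 162.44*I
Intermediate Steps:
√(U - 26202) = √(-185 - 26202) = √(-26387) = I*√26387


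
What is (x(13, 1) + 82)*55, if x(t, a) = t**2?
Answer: 13805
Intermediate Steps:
(x(13, 1) + 82)*55 = (13**2 + 82)*55 = (169 + 82)*55 = 251*55 = 13805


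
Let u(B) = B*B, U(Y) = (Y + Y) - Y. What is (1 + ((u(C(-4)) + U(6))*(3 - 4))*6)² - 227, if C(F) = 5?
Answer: 33998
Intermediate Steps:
U(Y) = Y (U(Y) = 2*Y - Y = Y)
u(B) = B²
(1 + ((u(C(-4)) + U(6))*(3 - 4))*6)² - 227 = (1 + ((5² + 6)*(3 - 4))*6)² - 227 = (1 + ((25 + 6)*(-1))*6)² - 227 = (1 + (31*(-1))*6)² - 227 = (1 - 31*6)² - 227 = (1 - 186)² - 227 = (-185)² - 227 = 34225 - 227 = 33998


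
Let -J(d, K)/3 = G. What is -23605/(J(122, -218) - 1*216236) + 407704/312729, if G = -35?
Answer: 95499441269/67590431499 ≈ 1.4129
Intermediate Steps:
J(d, K) = 105 (J(d, K) = -3*(-35) = 105)
-23605/(J(122, -218) - 1*216236) + 407704/312729 = -23605/(105 - 1*216236) + 407704/312729 = -23605/(105 - 216236) + 407704*(1/312729) = -23605/(-216131) + 407704/312729 = -23605*(-1/216131) + 407704/312729 = 23605/216131 + 407704/312729 = 95499441269/67590431499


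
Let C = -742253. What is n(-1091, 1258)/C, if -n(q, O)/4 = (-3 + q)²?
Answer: 4787344/742253 ≈ 6.4497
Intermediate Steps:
n(q, O) = -4*(-3 + q)²
n(-1091, 1258)/C = -4*(-3 - 1091)²/(-742253) = -4*(-1094)²*(-1/742253) = -4*1196836*(-1/742253) = -4787344*(-1/742253) = 4787344/742253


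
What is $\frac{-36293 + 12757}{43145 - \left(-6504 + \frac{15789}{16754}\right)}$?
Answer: $- \frac{394322144}{831803557} \approx -0.47406$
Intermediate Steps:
$\frac{-36293 + 12757}{43145 - \left(-6504 + \frac{15789}{16754}\right)} = - \frac{23536}{43145 + \left(\left(-15789\right) \frac{1}{16754} + 6504\right)} = - \frac{23536}{43145 + \left(- \frac{15789}{16754} + 6504\right)} = - \frac{23536}{43145 + \frac{108952227}{16754}} = - \frac{23536}{\frac{831803557}{16754}} = \left(-23536\right) \frac{16754}{831803557} = - \frac{394322144}{831803557}$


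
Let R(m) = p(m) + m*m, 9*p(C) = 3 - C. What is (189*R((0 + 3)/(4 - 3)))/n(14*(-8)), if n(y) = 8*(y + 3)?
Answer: -1701/872 ≈ -1.9507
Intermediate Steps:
p(C) = ⅓ - C/9 (p(C) = (3 - C)/9 = ⅓ - C/9)
R(m) = ⅓ + m² - m/9 (R(m) = (⅓ - m/9) + m*m = (⅓ - m/9) + m² = ⅓ + m² - m/9)
n(y) = 24 + 8*y (n(y) = 8*(3 + y) = 24 + 8*y)
(189*R((0 + 3)/(4 - 3)))/n(14*(-8)) = (189*(⅓ + ((0 + 3)/(4 - 3))² - (0 + 3)/(9*(4 - 3))))/(24 + 8*(14*(-8))) = (189*(⅓ + (3/1)² - 1/(3*1)))/(24 + 8*(-112)) = (189*(⅓ + (3*1)² - 1/3))/(24 - 896) = (189*(⅓ + 3² - ⅑*3))/(-872) = (189*(⅓ + 9 - ⅓))*(-1/872) = (189*9)*(-1/872) = 1701*(-1/872) = -1701/872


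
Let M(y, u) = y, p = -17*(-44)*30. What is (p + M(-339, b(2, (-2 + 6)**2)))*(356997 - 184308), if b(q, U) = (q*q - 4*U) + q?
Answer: 3816599589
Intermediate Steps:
p = 22440 (p = 748*30 = 22440)
b(q, U) = q + q**2 - 4*U (b(q, U) = (q**2 - 4*U) + q = q + q**2 - 4*U)
(p + M(-339, b(2, (-2 + 6)**2)))*(356997 - 184308) = (22440 - 339)*(356997 - 184308) = 22101*172689 = 3816599589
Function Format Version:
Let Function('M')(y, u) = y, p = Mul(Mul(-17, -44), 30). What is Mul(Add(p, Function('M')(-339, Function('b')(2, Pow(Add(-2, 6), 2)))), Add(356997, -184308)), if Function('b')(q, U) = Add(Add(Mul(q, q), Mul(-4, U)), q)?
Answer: 3816599589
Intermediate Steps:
p = 22440 (p = Mul(748, 30) = 22440)
Function('b')(q, U) = Add(q, Pow(q, 2), Mul(-4, U)) (Function('b')(q, U) = Add(Add(Pow(q, 2), Mul(-4, U)), q) = Add(q, Pow(q, 2), Mul(-4, U)))
Mul(Add(p, Function('M')(-339, Function('b')(2, Pow(Add(-2, 6), 2)))), Add(356997, -184308)) = Mul(Add(22440, -339), Add(356997, -184308)) = Mul(22101, 172689) = 3816599589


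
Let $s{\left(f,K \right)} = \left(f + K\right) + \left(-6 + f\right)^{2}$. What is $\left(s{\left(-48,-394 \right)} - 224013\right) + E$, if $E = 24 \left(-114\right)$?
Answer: $-224275$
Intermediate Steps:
$s{\left(f,K \right)} = K + f + \left(-6 + f\right)^{2}$ ($s{\left(f,K \right)} = \left(K + f\right) + \left(-6 + f\right)^{2} = K + f + \left(-6 + f\right)^{2}$)
$E = -2736$
$\left(s{\left(-48,-394 \right)} - 224013\right) + E = \left(\left(-394 - 48 + \left(-6 - 48\right)^{2}\right) - 224013\right) - 2736 = \left(\left(-394 - 48 + \left(-54\right)^{2}\right) - 224013\right) - 2736 = \left(\left(-394 - 48 + 2916\right) - 224013\right) - 2736 = \left(2474 - 224013\right) - 2736 = -221539 - 2736 = -224275$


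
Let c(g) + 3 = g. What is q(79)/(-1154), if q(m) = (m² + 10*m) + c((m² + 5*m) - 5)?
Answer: -13659/1154 ≈ -11.836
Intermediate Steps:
c(g) = -3 + g
q(m) = -8 + 2*m² + 15*m (q(m) = (m² + 10*m) + (-3 + ((m² + 5*m) - 5)) = (m² + 10*m) + (-3 + (-5 + m² + 5*m)) = (m² + 10*m) + (-8 + m² + 5*m) = -8 + 2*m² + 15*m)
q(79)/(-1154) = (-8 + 2*79² + 15*79)/(-1154) = (-8 + 2*6241 + 1185)*(-1/1154) = (-8 + 12482 + 1185)*(-1/1154) = 13659*(-1/1154) = -13659/1154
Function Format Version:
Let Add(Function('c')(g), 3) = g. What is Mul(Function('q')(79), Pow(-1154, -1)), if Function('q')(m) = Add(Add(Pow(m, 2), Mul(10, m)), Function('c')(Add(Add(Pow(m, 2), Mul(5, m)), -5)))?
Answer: Rational(-13659, 1154) ≈ -11.836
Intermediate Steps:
Function('c')(g) = Add(-3, g)
Function('q')(m) = Add(-8, Mul(2, Pow(m, 2)), Mul(15, m)) (Function('q')(m) = Add(Add(Pow(m, 2), Mul(10, m)), Add(-3, Add(Add(Pow(m, 2), Mul(5, m)), -5))) = Add(Add(Pow(m, 2), Mul(10, m)), Add(-3, Add(-5, Pow(m, 2), Mul(5, m)))) = Add(Add(Pow(m, 2), Mul(10, m)), Add(-8, Pow(m, 2), Mul(5, m))) = Add(-8, Mul(2, Pow(m, 2)), Mul(15, m)))
Mul(Function('q')(79), Pow(-1154, -1)) = Mul(Add(-8, Mul(2, Pow(79, 2)), Mul(15, 79)), Pow(-1154, -1)) = Mul(Add(-8, Mul(2, 6241), 1185), Rational(-1, 1154)) = Mul(Add(-8, 12482, 1185), Rational(-1, 1154)) = Mul(13659, Rational(-1, 1154)) = Rational(-13659, 1154)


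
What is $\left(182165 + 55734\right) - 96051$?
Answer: $141848$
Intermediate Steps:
$\left(182165 + 55734\right) - 96051 = 237899 - 96051 = 141848$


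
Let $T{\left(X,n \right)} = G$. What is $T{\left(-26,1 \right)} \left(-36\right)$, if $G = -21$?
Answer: $756$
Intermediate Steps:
$T{\left(X,n \right)} = -21$
$T{\left(-26,1 \right)} \left(-36\right) = \left(-21\right) \left(-36\right) = 756$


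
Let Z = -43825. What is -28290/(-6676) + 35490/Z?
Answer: 100287801/29257570 ≈ 3.4278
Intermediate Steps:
-28290/(-6676) + 35490/Z = -28290/(-6676) + 35490/(-43825) = -28290*(-1/6676) + 35490*(-1/43825) = 14145/3338 - 7098/8765 = 100287801/29257570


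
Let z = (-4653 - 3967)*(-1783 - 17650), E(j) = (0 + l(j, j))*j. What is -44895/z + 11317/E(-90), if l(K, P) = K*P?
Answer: -96423348241/6105829167000 ≈ -0.015792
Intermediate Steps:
E(j) = j**3 (E(j) = (0 + j*j)*j = (0 + j**2)*j = j**2*j = j**3)
z = 167512460 (z = -8620*(-19433) = 167512460)
-44895/z + 11317/E(-90) = -44895/167512460 + 11317/((-90)**3) = -44895*1/167512460 + 11317/(-729000) = -8979/33502492 + 11317*(-1/729000) = -8979/33502492 - 11317/729000 = -96423348241/6105829167000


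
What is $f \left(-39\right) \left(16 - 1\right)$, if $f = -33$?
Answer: $19305$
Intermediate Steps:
$f \left(-39\right) \left(16 - 1\right) = \left(-33\right) \left(-39\right) \left(16 - 1\right) = 1287 \cdot 15 = 19305$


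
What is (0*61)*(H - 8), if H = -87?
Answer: 0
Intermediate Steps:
(0*61)*(H - 8) = (0*61)*(-87 - 8) = 0*(-95) = 0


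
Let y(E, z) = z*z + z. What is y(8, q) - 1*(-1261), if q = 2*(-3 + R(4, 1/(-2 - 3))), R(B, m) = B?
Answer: 1267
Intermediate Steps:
q = 2 (q = 2*(-3 + 4) = 2*1 = 2)
y(E, z) = z + z² (y(E, z) = z² + z = z + z²)
y(8, q) - 1*(-1261) = 2*(1 + 2) - 1*(-1261) = 2*3 + 1261 = 6 + 1261 = 1267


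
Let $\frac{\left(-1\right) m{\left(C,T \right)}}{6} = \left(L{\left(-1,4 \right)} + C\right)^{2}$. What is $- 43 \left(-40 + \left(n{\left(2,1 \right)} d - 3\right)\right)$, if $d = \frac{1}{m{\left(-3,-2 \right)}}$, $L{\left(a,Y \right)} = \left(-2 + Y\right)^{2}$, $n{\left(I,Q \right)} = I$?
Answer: $\frac{5590}{3} \approx 1863.3$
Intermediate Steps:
$m{\left(C,T \right)} = - 6 \left(4 + C\right)^{2}$ ($m{\left(C,T \right)} = - 6 \left(\left(-2 + 4\right)^{2} + C\right)^{2} = - 6 \left(2^{2} + C\right)^{2} = - 6 \left(4 + C\right)^{2}$)
$d = - \frac{1}{6}$ ($d = \frac{1}{\left(-6\right) \left(4 - 3\right)^{2}} = \frac{1}{\left(-6\right) 1^{2}} = \frac{1}{\left(-6\right) 1} = \frac{1}{-6} = - \frac{1}{6} \approx -0.16667$)
$- 43 \left(-40 + \left(n{\left(2,1 \right)} d - 3\right)\right) = - 43 \left(-40 + \left(2 \left(- \frac{1}{6}\right) - 3\right)\right) = - 43 \left(-40 - \frac{10}{3}\right) = \left(-43\right) \left(- \frac{130}{3}\right) = \frac{5590}{3}$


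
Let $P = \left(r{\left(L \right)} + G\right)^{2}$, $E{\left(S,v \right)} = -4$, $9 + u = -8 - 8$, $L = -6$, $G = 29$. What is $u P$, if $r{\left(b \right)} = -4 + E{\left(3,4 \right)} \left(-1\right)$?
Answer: $-21025$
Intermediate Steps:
$u = -25$ ($u = -9 - 16 = -25$)
$r{\left(b \right)} = 0$ ($r{\left(b \right)} = -4 - -4 = -4 + 4 = 0$)
$P = 841$ ($P = \left(0 + 29\right)^{2} = 29^{2} = 841$)
$u P = \left(-25\right) 841 = -21025$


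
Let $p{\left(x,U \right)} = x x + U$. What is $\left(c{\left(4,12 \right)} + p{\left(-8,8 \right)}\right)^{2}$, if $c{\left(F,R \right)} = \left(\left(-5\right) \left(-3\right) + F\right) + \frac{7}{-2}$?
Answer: $\frac{30625}{4} \approx 7656.3$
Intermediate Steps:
$p{\left(x,U \right)} = U + x^{2}$ ($p{\left(x,U \right)} = x^{2} + U = U + x^{2}$)
$c{\left(F,R \right)} = \frac{23}{2} + F$ ($c{\left(F,R \right)} = \left(15 + F\right) + 7 \left(- \frac{1}{2}\right) = \left(15 + F\right) - \frac{7}{2} = \frac{23}{2} + F$)
$\left(c{\left(4,12 \right)} + p{\left(-8,8 \right)}\right)^{2} = \left(\left(\frac{23}{2} + 4\right) + \left(8 + \left(-8\right)^{2}\right)\right)^{2} = \left(\frac{31}{2} + \left(8 + 64\right)\right)^{2} = \left(\frac{31}{2} + 72\right)^{2} = \left(\frac{175}{2}\right)^{2} = \frac{30625}{4}$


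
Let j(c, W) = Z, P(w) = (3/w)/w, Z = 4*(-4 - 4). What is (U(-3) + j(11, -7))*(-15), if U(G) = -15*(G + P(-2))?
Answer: -105/4 ≈ -26.250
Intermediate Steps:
Z = -32 (Z = 4*(-8) = -32)
P(w) = 3/w**2
j(c, W) = -32
U(G) = -45/4 - 15*G (U(G) = -15*(G + 3/(-2)**2) = -15*(G + 3*(1/4)) = -15*(G + 3/4) = -15*(3/4 + G) = -45/4 - 15*G)
(U(-3) + j(11, -7))*(-15) = ((-45/4 - 15*(-3)) - 32)*(-15) = ((-45/4 + 45) - 32)*(-15) = (135/4 - 32)*(-15) = (7/4)*(-15) = -105/4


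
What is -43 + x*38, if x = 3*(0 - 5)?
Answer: -613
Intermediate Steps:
x = -15 (x = 3*(-5) = -15)
-43 + x*38 = -43 - 15*38 = -43 - 570 = -613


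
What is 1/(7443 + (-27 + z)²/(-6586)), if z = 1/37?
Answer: 4508117/33553416829 ≈ 0.00013436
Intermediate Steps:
z = 1/37 (z = 1*(1/37) = 1/37 ≈ 0.027027)
1/(7443 + (-27 + z)²/(-6586)) = 1/(7443 + (-27 + 1/37)²/(-6586)) = 1/(7443 + (-998/37)²*(-1/6586)) = 1/(7443 + (996004/1369)*(-1/6586)) = 1/(7443 - 498002/4508117) = 1/(33553416829/4508117) = 4508117/33553416829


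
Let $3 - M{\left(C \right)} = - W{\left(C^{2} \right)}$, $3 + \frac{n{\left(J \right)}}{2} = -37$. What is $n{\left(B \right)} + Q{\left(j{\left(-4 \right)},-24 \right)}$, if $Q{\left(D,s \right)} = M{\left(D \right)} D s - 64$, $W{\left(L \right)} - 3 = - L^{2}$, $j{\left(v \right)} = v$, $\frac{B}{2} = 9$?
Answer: $-24144$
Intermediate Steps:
$B = 18$ ($B = 2 \cdot 9 = 18$)
$n{\left(J \right)} = -80$ ($n{\left(J \right)} = -6 + 2 \left(-37\right) = -6 - 74 = -80$)
$W{\left(L \right)} = 3 - L^{2}$
$M{\left(C \right)} = 6 - C^{4}$ ($M{\left(C \right)} = 3 - - (3 - \left(C^{2}\right)^{2}) = 3 - - (3 - C^{4}) = 3 - \left(-3 + C^{4}\right) = 6 - C^{4}$)
$Q{\left(D,s \right)} = -64 + D s \left(6 - D^{4}\right)$ ($Q{\left(D,s \right)} = \left(6 - D^{4}\right) D s - 64 = D \left(6 - D^{4}\right) s - 64 = D s \left(6 - D^{4}\right) - 64 = -64 + D s \left(6 - D^{4}\right)$)
$n{\left(B \right)} + Q{\left(j{\left(-4 \right)},-24 \right)} = -80 - \left(64 - - 96 \left(-6 + \left(-4\right)^{4}\right)\right) = -80 - \left(64 - - 96 \left(-6 + 256\right)\right) = -80 - \left(64 - \left(-96\right) 250\right) = -80 - 24064 = -24144$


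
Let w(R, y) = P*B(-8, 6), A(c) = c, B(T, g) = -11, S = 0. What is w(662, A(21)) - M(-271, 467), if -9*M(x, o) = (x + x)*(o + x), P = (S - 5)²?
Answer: -108707/9 ≈ -12079.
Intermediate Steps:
P = 25 (P = (0 - 5)² = (-5)² = 25)
w(R, y) = -275 (w(R, y) = 25*(-11) = -275)
M(x, o) = -2*x*(o + x)/9 (M(x, o) = -(x + x)*(o + x)/9 = -2*x*(o + x)/9)
w(662, A(21)) - M(-271, 467) = -275 - (-2)*(-271)*(467 - 271)/9 = -275 - (-2)*(-271)*196/9 = -275 - 1*106232/9 = -275 - 106232/9 = -108707/9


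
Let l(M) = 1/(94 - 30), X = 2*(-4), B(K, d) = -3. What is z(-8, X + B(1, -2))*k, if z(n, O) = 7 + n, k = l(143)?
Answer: -1/64 ≈ -0.015625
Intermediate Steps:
X = -8
l(M) = 1/64
k = 1/64 ≈ 0.015625
z(-8, X + B(1, -2))*k = (7 - 8)*(1/64) = -1*1/64 = -1/64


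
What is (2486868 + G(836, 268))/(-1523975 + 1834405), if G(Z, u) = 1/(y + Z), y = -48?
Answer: 391930397/48923768 ≈ 8.0110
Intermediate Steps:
G(Z, u) = 1/(-48 + Z)
(2486868 + G(836, 268))/(-1523975 + 1834405) = (2486868 + 1/(-48 + 836))/(-1523975 + 1834405) = (2486868 + 1/788)/310430 = (2486868 + 1/788)*(1/310430) = (1959651985/788)*(1/310430) = 391930397/48923768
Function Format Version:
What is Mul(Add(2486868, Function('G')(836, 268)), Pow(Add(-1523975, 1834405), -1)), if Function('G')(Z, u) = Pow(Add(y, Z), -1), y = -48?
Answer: Rational(391930397, 48923768) ≈ 8.0110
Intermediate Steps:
Function('G')(Z, u) = Pow(Add(-48, Z), -1)
Mul(Add(2486868, Function('G')(836, 268)), Pow(Add(-1523975, 1834405), -1)) = Mul(Add(2486868, Pow(Add(-48, 836), -1)), Pow(Add(-1523975, 1834405), -1)) = Mul(Add(2486868, Pow(788, -1)), Pow(310430, -1)) = Mul(Add(2486868, Rational(1, 788)), Rational(1, 310430)) = Mul(Rational(1959651985, 788), Rational(1, 310430)) = Rational(391930397, 48923768)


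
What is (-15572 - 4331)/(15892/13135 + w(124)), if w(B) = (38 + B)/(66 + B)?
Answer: -76416803/7919 ≈ -9649.8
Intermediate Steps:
w(B) = (38 + B)/(66 + B)
(-15572 - 4331)/(15892/13135 + w(124)) = (-15572 - 4331)/(15892/13135 + (38 + 124)/(66 + 124)) = -19903/(15892*(1/13135) + 162/190) = -19903/(15892/13135 + (1/190)*162) = -19903/(15892/13135 + 81/95) = -19903/102947/49913 = -19903*49913/102947 = -76416803/7919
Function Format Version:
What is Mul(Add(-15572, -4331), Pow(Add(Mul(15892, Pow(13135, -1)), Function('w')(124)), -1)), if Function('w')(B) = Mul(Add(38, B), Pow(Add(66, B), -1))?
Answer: Rational(-76416803, 7919) ≈ -9649.8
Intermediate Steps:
Function('w')(B) = Mul(Pow(Add(66, B), -1), Add(38, B))
Mul(Add(-15572, -4331), Pow(Add(Mul(15892, Pow(13135, -1)), Function('w')(124)), -1)) = Mul(Add(-15572, -4331), Pow(Add(Mul(15892, Pow(13135, -1)), Mul(Pow(Add(66, 124), -1), Add(38, 124))), -1)) = Mul(-19903, Pow(Add(Mul(15892, Rational(1, 13135)), Mul(Pow(190, -1), 162)), -1)) = Mul(-19903, Pow(Add(Rational(15892, 13135), Mul(Rational(1, 190), 162)), -1)) = Mul(-19903, Pow(Add(Rational(15892, 13135), Rational(81, 95)), -1)) = Mul(-19903, Pow(Rational(102947, 49913), -1)) = Mul(-19903, Rational(49913, 102947)) = Rational(-76416803, 7919)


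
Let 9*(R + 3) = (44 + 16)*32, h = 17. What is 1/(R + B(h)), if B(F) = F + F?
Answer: 3/733 ≈ 0.0040928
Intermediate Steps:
B(F) = 2*F
R = 631/3 (R = -3 + ((44 + 16)*32)/9 = -3 + (60*32)/9 = -3 + (⅑)*1920 = -3 + 640/3 = 631/3 ≈ 210.33)
1/(R + B(h)) = 1/(631/3 + 2*17) = 1/(631/3 + 34) = 1/(733/3) = 3/733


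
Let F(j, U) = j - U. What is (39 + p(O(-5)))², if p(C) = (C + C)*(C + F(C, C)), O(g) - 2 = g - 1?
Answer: 5041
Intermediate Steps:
O(g) = 1 + g (O(g) = 2 + (g - 1) = 2 + (-1 + g) = 1 + g)
p(C) = 2*C² (p(C) = (C + C)*(C + (C - C)) = (2*C)*(C + 0) = (2*C)*C = 2*C²)
(39 + p(O(-5)))² = (39 + 2*(1 - 5)²)² = (39 + 2*(-4)²)² = (39 + 2*16)² = (39 + 32)² = 71² = 5041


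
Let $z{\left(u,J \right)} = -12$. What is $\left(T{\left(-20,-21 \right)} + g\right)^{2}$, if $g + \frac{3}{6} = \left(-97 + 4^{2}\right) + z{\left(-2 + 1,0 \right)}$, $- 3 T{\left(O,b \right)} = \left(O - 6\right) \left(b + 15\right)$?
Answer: $\frac{84681}{4} \approx 21170.0$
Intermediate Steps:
$T{\left(O,b \right)} = - \frac{\left(-6 + O\right) \left(15 + b\right)}{3}$ ($T{\left(O,b \right)} = - \frac{\left(O - 6\right) \left(b + 15\right)}{3} = - \frac{\left(-6 + O\right) \left(15 + b\right)}{3}$)
$g = - \frac{187}{2}$ ($g = - \frac{1}{2} - \left(109 - 16\right) = - \frac{1}{2} + \left(\left(-97 + 16\right) - 12\right) = - \frac{1}{2} - 93 = - \frac{187}{2} \approx -93.5$)
$\left(T{\left(-20,-21 \right)} + g\right)^{2} = \left(\left(30 - -100 + 2 \left(-21\right) - \left(- \frac{20}{3}\right) \left(-21\right)\right) - \frac{187}{2}\right)^{2} = \left(\left(30 + 100 - 42 - 140\right) - \frac{187}{2}\right)^{2} = \left(-52 - \frac{187}{2}\right)^{2} = \left(- \frac{291}{2}\right)^{2} = \frac{84681}{4}$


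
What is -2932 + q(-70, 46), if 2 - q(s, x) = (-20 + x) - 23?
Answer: -2933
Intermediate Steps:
q(s, x) = 45 - x (q(s, x) = 2 - ((-20 + x) - 23) = 2 - (-43 + x) = 2 + (43 - x) = 45 - x)
-2932 + q(-70, 46) = -2932 + (45 - 1*46) = -2932 + (45 - 46) = -2932 - 1 = -2933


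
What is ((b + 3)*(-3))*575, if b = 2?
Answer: -8625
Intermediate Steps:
((b + 3)*(-3))*575 = ((2 + 3)*(-3))*575 = (5*(-3))*575 = -15*575 = -8625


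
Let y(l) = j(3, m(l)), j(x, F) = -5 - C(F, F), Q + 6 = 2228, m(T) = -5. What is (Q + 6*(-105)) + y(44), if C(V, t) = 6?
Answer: 1581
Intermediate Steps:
Q = 2222 (Q = -6 + 2228 = 2222)
j(x, F) = -11 (j(x, F) = -5 - 1*6 = -5 - 6 = -11)
y(l) = -11
(Q + 6*(-105)) + y(44) = (2222 + 6*(-105)) - 11 = (2222 - 630) - 11 = 1592 - 11 = 1581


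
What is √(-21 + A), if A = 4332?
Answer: 3*√479 ≈ 65.658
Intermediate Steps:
√(-21 + A) = √(-21 + 4332) = √4311 = 3*√479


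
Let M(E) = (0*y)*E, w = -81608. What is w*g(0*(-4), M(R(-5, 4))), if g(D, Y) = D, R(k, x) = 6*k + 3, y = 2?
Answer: 0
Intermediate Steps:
R(k, x) = 3 + 6*k
M(E) = 0 (M(E) = (0*2)*E = 0*E = 0)
w*g(0*(-4), M(R(-5, 4))) = -0*(-4) = -81608*0 = 0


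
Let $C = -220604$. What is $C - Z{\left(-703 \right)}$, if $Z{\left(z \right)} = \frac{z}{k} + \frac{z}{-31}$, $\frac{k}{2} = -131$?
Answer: $- \frac{1791951667}{8122} \approx -2.2063 \cdot 10^{5}$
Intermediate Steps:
$k = -262$ ($k = 2 \left(-131\right) = -262$)
$Z{\left(z \right)} = - \frac{293 z}{8122}$ ($Z{\left(z \right)} = \frac{z}{-262} + \frac{z}{-31} = z \left(- \frac{1}{262}\right) + z \left(- \frac{1}{31}\right) = - \frac{z}{262} - \frac{z}{31} = - \frac{293 z}{8122}$)
$C - Z{\left(-703 \right)} = -220604 - \left(- \frac{293}{8122}\right) \left(-703\right) = -220604 - \frac{205979}{8122} = - \frac{1791951667}{8122}$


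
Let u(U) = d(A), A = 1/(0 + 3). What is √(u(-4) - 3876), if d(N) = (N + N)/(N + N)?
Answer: 5*I*√155 ≈ 62.25*I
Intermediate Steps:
A = ⅓ (A = 1/3 = ⅓ ≈ 0.33333)
d(N) = 1 (d(N) = (2*N)/((2*N)) = (2*N)*(1/(2*N)) = 1)
u(U) = 1
√(u(-4) - 3876) = √(1 - 3876) = √(-3875) = 5*I*√155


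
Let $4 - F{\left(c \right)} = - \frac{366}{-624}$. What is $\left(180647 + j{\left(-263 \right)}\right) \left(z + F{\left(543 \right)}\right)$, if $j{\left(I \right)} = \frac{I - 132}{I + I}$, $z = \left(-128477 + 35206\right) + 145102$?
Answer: $\frac{512235685768543}{54704} \approx 9.3638 \cdot 10^{9}$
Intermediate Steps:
$F{\left(c \right)} = \frac{355}{104}$ ($F{\left(c \right)} = 4 - - \frac{366}{-624} = 4 - \left(-366\right) \left(- \frac{1}{624}\right) = 4 - \frac{61}{104} = \frac{355}{104}$)
$z = 51831$ ($z = -93271 + 145102 = 51831$)
$j{\left(I \right)} = \frac{-132 + I}{2 I}$
$\left(180647 + j{\left(-263 \right)}\right) \left(z + F{\left(543 \right)}\right) = \left(180647 + \frac{-132 - 263}{2 \left(-263\right)}\right) \left(51831 + \frac{355}{104}\right) = \left(180647 + \frac{1}{2} \left(- \frac{1}{263}\right) \left(-395\right)\right) \frac{5390779}{104} = \left(180647 + \frac{395}{526}\right) \frac{5390779}{104} = \frac{95020717}{526} \cdot \frac{5390779}{104} = \frac{512235685768543}{54704}$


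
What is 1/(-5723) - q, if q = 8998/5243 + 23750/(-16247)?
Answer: -17728333587/69643204169 ≈ -0.25456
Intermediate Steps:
q = 3095608/12169003 (q = 8998*(1/5243) + 23750*(-1/16247) = 8998/5243 - 23750/16247 = 3095608/12169003 ≈ 0.25438)
1/(-5723) - q = 1/(-5723) - 1*3095608/12169003 = -1/5723 - 3095608/12169003 = -17728333587/69643204169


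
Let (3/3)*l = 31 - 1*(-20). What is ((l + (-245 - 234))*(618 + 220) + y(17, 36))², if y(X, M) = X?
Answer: 128627670609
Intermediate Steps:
l = 51 (l = 31 - 1*(-20) = 31 + 20 = 51)
((l + (-245 - 234))*(618 + 220) + y(17, 36))² = ((51 + (-245 - 234))*(618 + 220) + 17)² = ((51 - 479)*838 + 17)² = (-428*838 + 17)² = (-358664 + 17)² = (-358647)² = 128627670609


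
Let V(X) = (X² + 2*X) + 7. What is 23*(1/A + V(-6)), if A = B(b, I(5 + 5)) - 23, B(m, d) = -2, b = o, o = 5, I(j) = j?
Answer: 17802/25 ≈ 712.08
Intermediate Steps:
b = 5
V(X) = 7 + X² + 2*X
A = -25 (A = -2 - 23 = -25)
23*(1/A + V(-6)) = 23*(1/(-25) + (7 + (-6)² + 2*(-6))) = 23*(-1/25 + (7 + 36 - 12)) = 23*(-1/25 + 31) = 23*(774/25) = 17802/25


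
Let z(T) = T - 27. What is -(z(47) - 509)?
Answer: 489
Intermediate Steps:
z(T) = -27 + T
-(z(47) - 509) = -((-27 + 47) - 509) = -(20 - 509) = -1*(-489) = 489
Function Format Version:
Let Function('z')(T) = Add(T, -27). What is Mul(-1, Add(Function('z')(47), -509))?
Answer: 489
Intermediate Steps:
Function('z')(T) = Add(-27, T)
Mul(-1, Add(Function('z')(47), -509)) = Mul(-1, Add(Add(-27, 47), -509)) = Mul(-1, Add(20, -509)) = Mul(-1, -489) = 489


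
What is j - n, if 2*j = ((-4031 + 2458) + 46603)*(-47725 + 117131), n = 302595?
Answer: 1562373495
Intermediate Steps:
j = 1562676090 (j = (((-4031 + 2458) + 46603)*(-47725 + 117131))/2 = ((-1573 + 46603)*69406)/2 = (45030*69406)/2 = (½)*3125352180 = 1562676090)
j - n = 1562676090 - 1*302595 = 1562676090 - 302595 = 1562373495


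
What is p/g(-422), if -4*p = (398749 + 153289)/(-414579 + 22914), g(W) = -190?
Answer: -276019/148832700 ≈ -0.0018546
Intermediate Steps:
p = 276019/783330 (p = -(398749 + 153289)/(4*(-414579 + 22914)) = -276019/(2*(-391665)) = -276019*(-1)/(2*391665) = -¼*(-552038/391665) = 276019/783330 ≈ 0.35237)
p/g(-422) = (276019/783330)/(-190) = (276019/783330)*(-1/190) = -276019/148832700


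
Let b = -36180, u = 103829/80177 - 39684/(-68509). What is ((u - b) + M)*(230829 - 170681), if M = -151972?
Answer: -38255170956433292796/5492846093 ≈ -6.9645e+9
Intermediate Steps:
u = 10294965029/5492846093 (u = 103829*(1/80177) - 39684*(-1/68509) = 103829/80177 + 39684/68509 = 10294965029/5492846093 ≈ 1.8743)
((u - b) + M)*(230829 - 170681) = ((10294965029/5492846093 - 1*(-36180)) - 151972)*(230829 - 170681) = ((10294965029/5492846093 + 36180) - 151972)*60148 = (198741466609769/5492846093 - 151972)*60148 = -636017339835627/5492846093*60148 = -38255170956433292796/5492846093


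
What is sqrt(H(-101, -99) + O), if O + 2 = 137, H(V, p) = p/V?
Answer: 3*sqrt(154126)/101 ≈ 11.661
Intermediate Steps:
O = 135 (O = -2 + 137 = 135)
sqrt(H(-101, -99) + O) = sqrt(-99/(-101) + 135) = sqrt(-99*(-1/101) + 135) = sqrt(99/101 + 135) = sqrt(13734/101) = 3*sqrt(154126)/101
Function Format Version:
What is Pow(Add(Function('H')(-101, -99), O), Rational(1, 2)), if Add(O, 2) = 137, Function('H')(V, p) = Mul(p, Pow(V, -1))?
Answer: Mul(Rational(3, 101), Pow(154126, Rational(1, 2))) ≈ 11.661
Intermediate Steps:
O = 135 (O = Add(-2, 137) = 135)
Pow(Add(Function('H')(-101, -99), O), Rational(1, 2)) = Pow(Add(Mul(-99, Pow(-101, -1)), 135), Rational(1, 2)) = Pow(Add(Mul(-99, Rational(-1, 101)), 135), Rational(1, 2)) = Pow(Add(Rational(99, 101), 135), Rational(1, 2)) = Pow(Rational(13734, 101), Rational(1, 2)) = Mul(Rational(3, 101), Pow(154126, Rational(1, 2)))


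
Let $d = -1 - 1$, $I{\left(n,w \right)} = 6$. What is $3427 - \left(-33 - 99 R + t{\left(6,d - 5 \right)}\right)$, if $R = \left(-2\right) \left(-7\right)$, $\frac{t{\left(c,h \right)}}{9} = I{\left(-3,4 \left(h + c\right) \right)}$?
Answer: $4792$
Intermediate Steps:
$d = -2$
$t{\left(c,h \right)} = 54$ ($t{\left(c,h \right)} = 9 \cdot 6 = 54$)
$R = 14$
$3427 - \left(-33 - 99 R + t{\left(6,d - 5 \right)}\right) = 3427 + \left(99 \cdot 14 + \left(33 - 54\right)\right) = 3427 + \left(1386 + \left(33 - 54\right)\right) = 3427 + \left(1386 - 21\right) = 3427 + 1365 = 4792$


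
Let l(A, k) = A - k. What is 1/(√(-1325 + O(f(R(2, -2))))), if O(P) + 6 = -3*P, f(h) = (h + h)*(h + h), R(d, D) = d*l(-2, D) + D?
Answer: -I*√1379/1379 ≈ -0.026929*I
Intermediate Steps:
R(d, D) = D + d*(-2 - D) (R(d, D) = d*(-2 - D) + D = D + d*(-2 - D))
f(h) = 4*h² (f(h) = (2*h)*(2*h) = 4*h²)
O(P) = -6 - 3*P
1/(√(-1325 + O(f(R(2, -2))))) = 1/(√(-1325 + (-6 - 12*(-2 - 1*2*(2 - 2))²))) = 1/(√(-1325 + (-6 - 12*(-2 - 1*2*0)²))) = 1/(√(-1325 + (-6 - 12*(-2 + 0)²))) = 1/(√(-1325 + (-6 - 12*(-2)²))) = 1/(√(-1325 + (-6 - 12*4))) = 1/(√(-1325 + (-6 - 3*16))) = 1/(√(-1325 + (-6 - 48))) = 1/(√(-1325 - 54)) = 1/(√(-1379)) = 1/(I*√1379) = -I*√1379/1379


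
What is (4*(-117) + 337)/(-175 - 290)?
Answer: 131/465 ≈ 0.28172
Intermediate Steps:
(4*(-117) + 337)/(-175 - 290) = (-468 + 337)/(-465) = -131*(-1/465) = 131/465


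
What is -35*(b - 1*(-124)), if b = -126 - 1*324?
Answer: 11410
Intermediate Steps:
b = -450 (b = -126 - 324 = -450)
-35*(b - 1*(-124)) = -35*(-450 - 1*(-124)) = -35*(-450 + 124) = -35*(-326) = 11410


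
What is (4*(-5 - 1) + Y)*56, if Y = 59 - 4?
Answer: 1736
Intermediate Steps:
Y = 55
(4*(-5 - 1) + Y)*56 = (4*(-5 - 1) + 55)*56 = (4*(-6) + 55)*56 = (-24 + 55)*56 = 31*56 = 1736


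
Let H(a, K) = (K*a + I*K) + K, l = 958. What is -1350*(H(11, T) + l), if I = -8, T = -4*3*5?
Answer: -969300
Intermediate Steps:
T = -60 (T = -12*5 = -60)
H(a, K) = -7*K + K*a (H(a, K) = (K*a - 8*K) + K = (-8*K + K*a) + K = -7*K + K*a)
-1350*(H(11, T) + l) = -1350*(-60*(-7 + 11) + 958) = -1350*(-60*4 + 958) = -1350*(-240 + 958) = -1350*718 = -969300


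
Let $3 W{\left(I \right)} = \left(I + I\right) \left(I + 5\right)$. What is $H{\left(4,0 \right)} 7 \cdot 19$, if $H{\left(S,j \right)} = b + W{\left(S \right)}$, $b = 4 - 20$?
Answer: $1064$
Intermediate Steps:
$b = -16$ ($b = 4 - 20 = -16$)
$W{\left(I \right)} = \frac{2 I \left(5 + I\right)}{3}$ ($W{\left(I \right)} = \frac{\left(I + I\right) \left(I + 5\right)}{3} = \frac{2 I \left(5 + I\right)}{3}$)
$H{\left(S,j \right)} = -16 + \frac{2 S \left(5 + S\right)}{3}$
$H{\left(4,0 \right)} 7 \cdot 19 = \left(-16 + \frac{2}{3} \cdot 4 \left(5 + 4\right)\right) 7 \cdot 19 = \left(-16 + \frac{2}{3} \cdot 4 \cdot 9\right) 7 \cdot 19 = \left(-16 + 24\right) 7 \cdot 19 = 8 \cdot 7 \cdot 19 = 56 \cdot 19 = 1064$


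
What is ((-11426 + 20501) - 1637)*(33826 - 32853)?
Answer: 7237174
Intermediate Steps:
((-11426 + 20501) - 1637)*(33826 - 32853) = (9075 - 1637)*973 = 7438*973 = 7237174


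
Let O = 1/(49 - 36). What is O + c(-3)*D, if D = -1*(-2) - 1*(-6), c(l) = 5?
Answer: 521/13 ≈ 40.077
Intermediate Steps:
D = 8 (D = 2 + 6 = 8)
O = 1/13 ≈ 0.076923
O + c(-3)*D = 1/13 + 5*8 = 1/13 + 40 = 521/13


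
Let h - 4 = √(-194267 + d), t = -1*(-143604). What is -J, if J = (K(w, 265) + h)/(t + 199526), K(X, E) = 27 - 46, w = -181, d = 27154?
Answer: 3/68626 - I*√167113/343130 ≈ 4.3715e-5 - 0.0011914*I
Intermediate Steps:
t = 143604
K(X, E) = -19
h = 4 + I*√167113 (h = 4 + √(-194267 + 27154) = 4 + √(-167113) = 4 + I*√167113 ≈ 4.0 + 408.79*I)
J = -3/68626 + I*√167113/343130 (J = (-19 + (4 + I*√167113))/(143604 + 199526) = (-15 + I*√167113)/343130 = (-15 + I*√167113)*(1/343130) = -3/68626 + I*√167113/343130 ≈ -4.3715e-5 + 0.0011914*I)
-J = -(-3/68626 + I*√167113/343130) = 3/68626 - I*√167113/343130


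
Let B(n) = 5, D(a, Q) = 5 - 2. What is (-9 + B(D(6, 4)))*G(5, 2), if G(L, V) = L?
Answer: -20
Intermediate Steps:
D(a, Q) = 3
(-9 + B(D(6, 4)))*G(5, 2) = (-9 + 5)*5 = -4*5 = -20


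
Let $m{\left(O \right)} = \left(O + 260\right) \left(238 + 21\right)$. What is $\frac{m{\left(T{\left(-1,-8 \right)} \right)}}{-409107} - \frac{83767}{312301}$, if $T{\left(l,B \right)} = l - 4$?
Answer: $- \frac{18298528538}{42588175069} \approx -0.42966$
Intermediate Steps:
$T{\left(l,B \right)} = -4 + l$ ($T{\left(l,B \right)} = l - 4 = -4 + l$)
$m{\left(O \right)} = 67340 + 259 O$ ($m{\left(O \right)} = \left(260 + O\right) 259 = 67340 + 259 O$)
$\frac{m{\left(T{\left(-1,-8 \right)} \right)}}{-409107} - \frac{83767}{312301} = \frac{67340 + 259 \left(-4 - 1\right)}{-409107} - \frac{83767}{312301} = \left(67340 + 259 \left(-5\right)\right) \left(- \frac{1}{409107}\right) - \frac{83767}{312301} = \left(67340 - 1295\right) \left(- \frac{1}{409107}\right) - \frac{83767}{312301} = 66045 \left(- \frac{1}{409107}\right) - \frac{83767}{312301} = - \frac{22015}{136369} - \frac{83767}{312301} = - \frac{18298528538}{42588175069}$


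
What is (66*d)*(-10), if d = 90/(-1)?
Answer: 59400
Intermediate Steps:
d = -90 (d = 90*(-1) = -90)
(66*d)*(-10) = (66*(-90))*(-10) = -5940*(-10) = 59400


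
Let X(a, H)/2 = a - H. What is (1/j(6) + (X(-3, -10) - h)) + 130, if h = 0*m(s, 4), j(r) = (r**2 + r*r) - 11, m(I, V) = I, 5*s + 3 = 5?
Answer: 8785/61 ≈ 144.02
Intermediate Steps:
s = 2/5 (s = -3/5 + (1/5)*5 = -3/5 + 1 = 2/5 ≈ 0.40000)
X(a, H) = -2*H + 2*a (X(a, H) = 2*(a - H) = -2*H + 2*a)
j(r) = -11 + 2*r**2 (j(r) = (r**2 + r**2) - 11 = 2*r**2 - 11 = -11 + 2*r**2)
h = 0 (h = 0*(2/5) = 0)
(1/j(6) + (X(-3, -10) - h)) + 130 = (1/(-11 + 2*6**2) + ((-2*(-10) + 2*(-3)) - 1*0)) + 130 = (1/(-11 + 2*36) + ((20 - 6) + 0)) + 130 = (1/(-11 + 72) + (14 + 0)) + 130 = (1/61 + 14) + 130 = 855/61 + 130 = 8785/61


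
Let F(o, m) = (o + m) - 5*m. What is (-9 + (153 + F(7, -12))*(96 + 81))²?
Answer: 1354755249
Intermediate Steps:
F(o, m) = o - 4*m (F(o, m) = (m + o) - 5*m = o - 4*m)
(-9 + (153 + F(7, -12))*(96 + 81))² = (-9 + (153 + (7 - 4*(-12)))*(96 + 81))² = (-9 + (153 + (7 + 48))*177)² = (-9 + (153 + 55)*177)² = (-9 + 208*177)² = (-9 + 36816)² = 36807² = 1354755249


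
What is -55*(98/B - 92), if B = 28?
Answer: 9735/2 ≈ 4867.5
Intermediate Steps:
-55*(98/B - 92) = -55*(98/28 - 92) = -55*(98*(1/28) - 92) = -55*(7/2 - 92) = -55*(-177/2) = 9735/2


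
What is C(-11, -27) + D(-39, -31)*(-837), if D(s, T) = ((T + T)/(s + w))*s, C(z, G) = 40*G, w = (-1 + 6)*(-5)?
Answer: 977373/32 ≈ 30543.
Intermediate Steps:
w = -25 (w = 5*(-5) = -25)
D(s, T) = 2*T*s/(-25 + s) (D(s, T) = ((T + T)/(s - 25))*s = ((2*T)/(-25 + s))*s = (2*T/(-25 + s))*s = 2*T*s/(-25 + s))
C(-11, -27) + D(-39, -31)*(-837) = 40*(-27) + (2*(-31)*(-39)/(-25 - 39))*(-837) = -1080 + (2*(-31)*(-39)/(-64))*(-837) = -1080 + (2*(-31)*(-39)*(-1/64))*(-837) = -1080 - 1209/32*(-837) = -1080 + 1011933/32 = 977373/32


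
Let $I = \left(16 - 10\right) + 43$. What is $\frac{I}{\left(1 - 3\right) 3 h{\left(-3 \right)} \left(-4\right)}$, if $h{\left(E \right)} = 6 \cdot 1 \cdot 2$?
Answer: $\frac{49}{288} \approx 0.17014$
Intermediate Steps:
$h{\left(E \right)} = 12$ ($h{\left(E \right)} = 6 \cdot 2 = 12$)
$I = 49$ ($I = 6 + 43 = 49$)
$\frac{I}{\left(1 - 3\right) 3 h{\left(-3 \right)} \left(-4\right)} = \frac{49}{\left(1 - 3\right) 3 \cdot 12 \left(-4\right)} = \frac{49}{\left(-2\right) 3 \cdot 12 \left(-4\right)} = \frac{49}{\left(-6\right) 12 \left(-4\right)} = \frac{49}{\left(-72\right) \left(-4\right)} = \frac{49}{288}$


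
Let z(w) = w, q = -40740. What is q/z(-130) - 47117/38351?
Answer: 155629453/498563 ≈ 312.16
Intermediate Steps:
q/z(-130) - 47117/38351 = -40740/(-130) - 47117/38351 = -40740*(-1/130) - 47117*1/38351 = 4074/13 - 47117/38351 = 155629453/498563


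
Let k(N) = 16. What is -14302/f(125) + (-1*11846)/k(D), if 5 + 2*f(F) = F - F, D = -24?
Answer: 199217/40 ≈ 4980.4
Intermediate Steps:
f(F) = -5/2 (f(F) = -5/2 + (F - F)/2 = -5/2 + (½)*0 = -5/2 + 0 = -5/2)
-14302/f(125) + (-1*11846)/k(D) = -14302/(-5/2) - 1*11846/16 = -14302*(-⅖) - 11846*1/16 = 28604/5 - 5923/8 = 199217/40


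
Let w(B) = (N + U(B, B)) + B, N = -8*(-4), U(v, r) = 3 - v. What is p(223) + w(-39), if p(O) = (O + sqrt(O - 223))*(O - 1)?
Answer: 49541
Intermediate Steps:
N = 32
w(B) = 35 (w(B) = (32 + (3 - B)) + B = (35 - B) + B = 35)
p(O) = (-1 + O)*(O + sqrt(-223 + O)) (p(O) = (O + sqrt(-223 + O))*(-1 + O) = (-1 + O)*(O + sqrt(-223 + O)))
p(223) + w(-39) = (223**2 - 1*223 - sqrt(-223 + 223) + 223*sqrt(-223 + 223)) + 35 = (49729 - 223 - sqrt(0) + 223*sqrt(0)) + 35 = (49729 - 223 - 1*0 + 223*0) + 35 = (49729 - 223 + 0 + 0) + 35 = 49506 + 35 = 49541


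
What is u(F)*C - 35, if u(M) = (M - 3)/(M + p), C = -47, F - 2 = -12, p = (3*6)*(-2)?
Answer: -2221/46 ≈ -48.283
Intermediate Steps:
p = -36 (p = 18*(-2) = -36)
F = -10 (F = 2 - 12 = -10)
u(M) = (-3 + M)/(-36 + M) (u(M) = (M - 3)/(M - 36) = (-3 + M)/(-36 + M))
u(F)*C - 35 = ((-3 - 10)/(-36 - 10))*(-47) - 35 = (-13/(-46))*(-47) - 35 = -1/46*(-13)*(-47) - 35 = (13/46)*(-47) - 35 = -611/46 - 35 = -2221/46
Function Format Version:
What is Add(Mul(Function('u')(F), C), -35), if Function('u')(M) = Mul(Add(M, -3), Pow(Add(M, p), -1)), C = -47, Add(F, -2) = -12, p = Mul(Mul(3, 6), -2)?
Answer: Rational(-2221, 46) ≈ -48.283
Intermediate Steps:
p = -36 (p = Mul(18, -2) = -36)
F = -10 (F = Add(2, -12) = -10)
Function('u')(M) = Mul(Pow(Add(-36, M), -1), Add(-3, M)) (Function('u')(M) = Mul(Add(M, -3), Pow(Add(M, -36), -1)) = Mul(Add(-3, M), Pow(Add(-36, M), -1)) = Mul(Pow(Add(-36, M), -1), Add(-3, M)))
Add(Mul(Function('u')(F), C), -35) = Add(Mul(Mul(Pow(Add(-36, -10), -1), Add(-3, -10)), -47), -35) = Add(Mul(Mul(Pow(-46, -1), -13), -47), -35) = Add(Mul(Mul(Rational(-1, 46), -13), -47), -35) = Add(Mul(Rational(13, 46), -47), -35) = Add(Rational(-611, 46), -35) = Rational(-2221, 46)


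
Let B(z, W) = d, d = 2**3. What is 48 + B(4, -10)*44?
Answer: 400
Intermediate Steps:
d = 8
B(z, W) = 8
48 + B(4, -10)*44 = 48 + 8*44 = 48 + 352 = 400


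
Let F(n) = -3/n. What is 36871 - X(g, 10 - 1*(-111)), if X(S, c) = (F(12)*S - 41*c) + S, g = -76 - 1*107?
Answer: 167877/4 ≈ 41969.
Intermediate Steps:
g = -183 (g = -76 - 107 = -183)
X(S, c) = -41*c + 3*S/4 (X(S, c) = ((-3/12)*S - 41*c) + S = ((-3*1/12)*S - 41*c) + S = (-S/4 - 41*c) + S = (-41*c - S/4) + S = -41*c + 3*S/4)
36871 - X(g, 10 - 1*(-111)) = 36871 - (-41*(10 - 1*(-111)) + (¾)*(-183)) = 36871 - (-41*(10 + 111) - 549/4) = 36871 - (-41*121 - 549/4) = 36871 - (-4961 - 549/4) = 36871 - 1*(-20393/4) = 36871 + 20393/4 = 167877/4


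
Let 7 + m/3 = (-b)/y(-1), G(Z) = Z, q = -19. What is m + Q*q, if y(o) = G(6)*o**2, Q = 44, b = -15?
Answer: -1699/2 ≈ -849.50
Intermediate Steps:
y(o) = 6*o**2
m = -27/2 (m = -21 + 3*((-1*(-15))/((6*(-1)**2))) = -21 + 3*(15/((6*1))) = -21 + 3*(15/6) = -21 + 3*(15*(1/6)) = -21 + 3*(5/2) = -21 + 15/2 = -27/2 ≈ -13.500)
m + Q*q = -27/2 + 44*(-19) = -27/2 - 836 = -1699/2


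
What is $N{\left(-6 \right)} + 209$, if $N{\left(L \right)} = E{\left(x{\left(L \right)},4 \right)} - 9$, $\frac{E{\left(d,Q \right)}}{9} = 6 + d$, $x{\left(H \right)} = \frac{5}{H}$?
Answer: $\frac{493}{2} \approx 246.5$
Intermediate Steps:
$E{\left(d,Q \right)} = 54 + 9 d$ ($E{\left(d,Q \right)} = 9 \left(6 + d\right) = 54 + 9 d$)
$N{\left(L \right)} = 45 + \frac{45}{L}$ ($N{\left(L \right)} = \left(54 + 9 \frac{5}{L}\right) - 9 = \left(54 + \frac{45}{L}\right) - 9 = 45 + \frac{45}{L}$)
$N{\left(-6 \right)} + 209 = \left(45 + \frac{45}{-6}\right) + 209 = \left(45 + 45 \left(- \frac{1}{6}\right)\right) + 209 = \left(45 - \frac{15}{2}\right) + 209 = \frac{75}{2} + 209 = \frac{493}{2}$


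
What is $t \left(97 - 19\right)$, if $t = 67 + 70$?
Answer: $10686$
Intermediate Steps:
$t = 137$
$t \left(97 - 19\right) = 137 \left(97 - 19\right) = 137 \cdot 78 = 10686$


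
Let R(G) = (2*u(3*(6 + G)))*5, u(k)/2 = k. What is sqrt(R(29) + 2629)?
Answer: sqrt(4729) ≈ 68.768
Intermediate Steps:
u(k) = 2*k
R(G) = 360 + 60*G (R(G) = (2*(2*(3*(6 + G))))*5 = (2*(2*(18 + 3*G)))*5 = (2*(36 + 6*G))*5 = (72 + 12*G)*5 = 360 + 60*G)
sqrt(R(29) + 2629) = sqrt((360 + 60*29) + 2629) = sqrt((360 + 1740) + 2629) = sqrt(2100 + 2629) = sqrt(4729)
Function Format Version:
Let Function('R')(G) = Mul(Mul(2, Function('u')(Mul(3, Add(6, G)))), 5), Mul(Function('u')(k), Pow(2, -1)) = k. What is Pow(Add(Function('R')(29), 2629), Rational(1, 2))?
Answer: Pow(4729, Rational(1, 2)) ≈ 68.768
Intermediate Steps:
Function('u')(k) = Mul(2, k)
Function('R')(G) = Add(360, Mul(60, G)) (Function('R')(G) = Mul(Mul(2, Mul(2, Mul(3, Add(6, G)))), 5) = Mul(Mul(2, Mul(2, Add(18, Mul(3, G)))), 5) = Mul(Mul(2, Add(36, Mul(6, G))), 5) = Mul(Add(72, Mul(12, G)), 5) = Add(360, Mul(60, G)))
Pow(Add(Function('R')(29), 2629), Rational(1, 2)) = Pow(Add(Add(360, Mul(60, 29)), 2629), Rational(1, 2)) = Pow(Add(Add(360, 1740), 2629), Rational(1, 2)) = Pow(Add(2100, 2629), Rational(1, 2)) = Pow(4729, Rational(1, 2))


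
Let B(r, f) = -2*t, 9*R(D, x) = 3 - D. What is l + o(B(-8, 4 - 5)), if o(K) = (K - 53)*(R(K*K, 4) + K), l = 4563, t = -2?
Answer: 39940/9 ≈ 4437.8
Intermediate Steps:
R(D, x) = ⅓ - D/9 (R(D, x) = (3 - D)/9 = ⅓ - D/9)
B(r, f) = 4 (B(r, f) = -2*(-2) = 4)
o(K) = (-53 + K)*(⅓ + K - K²/9) (o(K) = (K - 53)*((⅓ - K*K/9) + K) = (-53 + K)*((⅓ - K²/9) + K) = (-53 + K)*(⅓ + K - K²/9))
l + o(B(-8, 4 - 5)) = 4563 + (-53/3 - 158/3*4 - ⅑*4³ + (62/9)*4²) = 4563 + (-53/3 - 632/3 - ⅑*64 + (62/9)*16) = 4563 + (-53/3 - 632/3 - 64/9 + 992/9) = 4563 - 1127/9 = 39940/9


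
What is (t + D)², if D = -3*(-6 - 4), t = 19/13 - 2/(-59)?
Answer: 583560649/588289 ≈ 991.96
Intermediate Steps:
t = 1147/767 (t = 19*(1/13) - 2*(-1/59) = 19/13 + 2/59 = 1147/767 ≈ 1.4954)
D = 30 (D = -3*(-10) = 30)
(t + D)² = (1147/767 + 30)² = (24157/767)² = 583560649/588289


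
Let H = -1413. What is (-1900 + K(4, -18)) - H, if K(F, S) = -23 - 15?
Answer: -525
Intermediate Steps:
K(F, S) = -38
(-1900 + K(4, -18)) - H = (-1900 - 38) - 1*(-1413) = -1938 + 1413 = -525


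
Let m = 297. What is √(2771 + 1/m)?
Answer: 2*√6789651/99 ≈ 52.640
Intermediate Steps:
√(2771 + 1/m) = √(2771 + 1/297) = √(822988/297) = 2*√6789651/99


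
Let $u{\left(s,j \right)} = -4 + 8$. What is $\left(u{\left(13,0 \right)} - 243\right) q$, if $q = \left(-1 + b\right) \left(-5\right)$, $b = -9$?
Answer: $-11950$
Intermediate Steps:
$q = 50$ ($q = \left(-1 - 9\right) \left(-5\right) = \left(-10\right) \left(-5\right) = 50$)
$u{\left(s,j \right)} = 4$
$\left(u{\left(13,0 \right)} - 243\right) q = \left(4 - 243\right) 50 = \left(-239\right) 50 = -11950$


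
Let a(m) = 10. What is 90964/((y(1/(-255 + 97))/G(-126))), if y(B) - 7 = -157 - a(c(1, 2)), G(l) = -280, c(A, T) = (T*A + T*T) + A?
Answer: 159187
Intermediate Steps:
c(A, T) = A + T² + A*T (c(A, T) = (A*T + T²) + A = (T² + A*T) + A = A + T² + A*T)
y(B) = -160 (y(B) = 7 + (-157 - 1*10) = 7 + (-157 - 10) = 7 - 167 = -160)
90964/((y(1/(-255 + 97))/G(-126))) = 90964/((-160/(-280))) = 90964/((-160*(-1/280))) = 90964/(4/7) = 90964*(7/4) = 159187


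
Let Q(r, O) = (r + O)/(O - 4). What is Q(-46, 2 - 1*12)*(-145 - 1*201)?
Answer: -1384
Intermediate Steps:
Q(r, O) = (O + r)/(-4 + O)
Q(-46, 2 - 1*12)*(-145 - 1*201) = (((2 - 1*12) - 46)/(-4 + (2 - 1*12)))*(-145 - 1*201) = (((2 - 12) - 46)/(-4 + (2 - 12)))*(-145 - 201) = ((-10 - 46)/(-4 - 10))*(-346) = (-56/(-14))*(-346) = -1/14*(-56)*(-346) = 4*(-346) = -1384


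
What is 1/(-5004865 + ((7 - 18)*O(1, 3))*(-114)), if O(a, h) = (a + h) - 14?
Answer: -1/5017405 ≈ -1.9931e-7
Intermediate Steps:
O(a, h) = -14 + a + h
1/(-5004865 + ((7 - 18)*O(1, 3))*(-114)) = 1/(-5004865 + ((7 - 18)*(-14 + 1 + 3))*(-114)) = 1/(-5004865 - 11*(-10)*(-114)) = 1/(-5004865 + 110*(-114)) = 1/(-5004865 - 12540) = 1/(-5017405) = -1/5017405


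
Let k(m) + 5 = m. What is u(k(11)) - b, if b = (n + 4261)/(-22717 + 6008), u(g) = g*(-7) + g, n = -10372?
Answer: -86805/2387 ≈ -36.366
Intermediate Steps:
k(m) = -5 + m
u(g) = -6*g (u(g) = -7*g + g = -6*g)
b = 873/2387 (b = (-10372 + 4261)/(-22717 + 6008) = -6111/(-16709) = -6111*(-1/16709) = 873/2387 ≈ 0.36573)
u(k(11)) - b = -6*(-5 + 11) - 1*873/2387 = -6*6 - 873/2387 = -36 - 873/2387 = -86805/2387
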